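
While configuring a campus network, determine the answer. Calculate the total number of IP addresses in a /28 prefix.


Given: CIDR prefix /28
Host bits = 32 - 28 = 4
Total addresses = 2^4 = 16

16


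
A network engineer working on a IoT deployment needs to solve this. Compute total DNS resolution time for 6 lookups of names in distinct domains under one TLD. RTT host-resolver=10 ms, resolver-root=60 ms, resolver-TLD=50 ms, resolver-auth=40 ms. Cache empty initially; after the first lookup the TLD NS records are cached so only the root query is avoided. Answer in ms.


Lookup 1 (cold cache): local + root + TLD + auth = 10 + 60 + 50 + 40 = 160 ms
Lookups 2..6 (TLD NS cached -> skip root; new domain -> still ask TLD and auth): local + TLD + auth = 10 + 50 + 40 = 100 ms each
Remaining 5 lookups: 5 * 100 = 500 ms
Total = 160 + 500 = 660 ms

660


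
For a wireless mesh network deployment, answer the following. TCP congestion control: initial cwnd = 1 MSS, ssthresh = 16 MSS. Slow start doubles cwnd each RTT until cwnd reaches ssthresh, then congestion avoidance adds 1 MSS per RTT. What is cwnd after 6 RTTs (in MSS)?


RTT 0: cwnd = 1 MSS (initial)
RTT 1: cwnd = 2 MSS (slow start, doubled)
RTT 2: cwnd = 4 MSS (slow start, doubled)
RTT 3: cwnd = 8 MSS (slow start, doubled)
RTT 4: cwnd = 16 MSS (slow start, doubled)
RTT 5: cwnd = 17 MSS (congestion avoidance, +1)
RTT 6: cwnd = 18 MSS (congestion avoidance, +1)

18


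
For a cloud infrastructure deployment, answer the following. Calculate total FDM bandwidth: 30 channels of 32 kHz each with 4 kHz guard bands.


Given: 30 channels, 32 kHz each, guard = 4 kHz
Channel bandwidth = 30 * 32 = 960 kHz
Guard bands = 29 gaps * 4 kHz = 116 kHz
Total = 960 + 116 = 1076 kHz

1076


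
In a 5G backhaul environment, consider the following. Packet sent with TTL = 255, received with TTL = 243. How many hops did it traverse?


Given: initial TTL = 255, received TTL = 243
Hops = initial TTL - received TTL
Hops = 255 - 243 = 12

12


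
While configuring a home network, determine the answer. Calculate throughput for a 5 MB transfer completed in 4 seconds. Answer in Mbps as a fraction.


Given: file = 5 MB, time = 4 s
File in Mb = 5 * 8 = 40 Mb
Throughput = 40 / 4 Mbps
Throughput = 10 Mbps

10


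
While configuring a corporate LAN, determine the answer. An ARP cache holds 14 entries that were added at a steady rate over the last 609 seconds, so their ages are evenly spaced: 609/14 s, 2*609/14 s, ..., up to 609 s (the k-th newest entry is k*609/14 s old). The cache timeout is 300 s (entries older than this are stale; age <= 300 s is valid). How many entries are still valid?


Ages are k * 609/14 s for k = 1..14 (spacing = 43.5000 s).
Entry k is valid iff k * 609/14 <= 300 iff k <= 14 * 300 / 609 = 6.8966
n_valid = floor(6.8966) = 6
(n_stale = 14 - 6 = 8)

6


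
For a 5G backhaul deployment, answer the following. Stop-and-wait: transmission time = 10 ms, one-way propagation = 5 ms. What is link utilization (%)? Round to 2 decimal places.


Given: Ttrans = 10 ms, Tprop = 5 ms
RTT = 2 * Tprop = 2 * 5 = 10 ms
U = Ttrans / (Ttrans + RTT)
U = 10 / (10 + 10)
U = 10 / 20 = 0.5
U% = 50.00%

50.00


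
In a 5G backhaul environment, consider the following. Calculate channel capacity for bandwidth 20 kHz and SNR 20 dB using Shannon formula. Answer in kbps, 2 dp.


Given: B = 20 kHz, SNR = 20 dB
SNR linear = 10^(20/10) = 100
1 + SNR = 101
log2(101) = 6.6582114828
C = 20 * 1000 * 6.6582114828 = 133164.2297 bps
C = 133.164230 kbps -> 133.16 kbps (2 dp)

133.16


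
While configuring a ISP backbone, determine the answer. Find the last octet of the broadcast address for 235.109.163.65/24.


Given: IP = 235.109.163.65, prefix = /24
Host bits = 32 - 24 = 8
Network last octet = 65 AND mask = 0
Host part size = 2^8 - 1 = 255
Broadcast last octet = 0 OR 255 = 255

255


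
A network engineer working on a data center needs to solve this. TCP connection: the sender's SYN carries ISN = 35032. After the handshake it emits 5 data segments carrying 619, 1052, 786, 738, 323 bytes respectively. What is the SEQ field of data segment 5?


The SYN occupies sequence number ISN = 35032, so the first data byte is ISN + 1 = 35033.
SEQ of data segment i = (ISN + 1) + sum of payload sizes of segments 1..i-1.
Segment 1: SEQ = 35033, payload = 619 bytes
Segment 2: SEQ = 35652, payload = 1052 bytes
Segment 3: SEQ = 36704, payload = 786 bytes
Segment 4: SEQ = 37490, payload = 738 bytes
Segment 5: SEQ = 38228, payload = 323 bytes
SEQ of segment 5 = 35033 + 619 + 1052 + 786 + 738 = 38228

38228


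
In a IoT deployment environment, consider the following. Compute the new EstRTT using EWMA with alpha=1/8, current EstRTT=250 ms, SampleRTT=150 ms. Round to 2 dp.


Given: EstRTT = 250 ms, SampleRTT = 150 ms, alpha = 1/8
New EstRTT = (1 - alpha) * EstRTT + alpha * SampleRTT
(7/8) * 250 = 218.75
(1/8) * 150 = 18.75
New EstRTT = 218.75 + 18.75 = 237.5 ms -> 237.50 ms (2 dp)

237.50


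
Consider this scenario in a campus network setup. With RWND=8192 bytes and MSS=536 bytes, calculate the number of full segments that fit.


Given: RWND = 8192 bytes, MSS = 536 bytes
Full segments = floor(RWND / MSS)
Full segments = floor(8192 / 536)
Full segments = floor(15.2836) = 15

15


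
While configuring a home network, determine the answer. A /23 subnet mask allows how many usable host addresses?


Given: subnet mask /23
Host bits = 32 - 23 = 9
Total addresses = 2^9 = 512
Usable hosts = 512 - 2 (network + broadcast) = 510

510


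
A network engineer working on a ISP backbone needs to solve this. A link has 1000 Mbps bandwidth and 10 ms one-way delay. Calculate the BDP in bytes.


Given: bandwidth = 1000 Mbps, delay = 10 ms
BDP in bits = 1000 * 10^6 * 10 / 1000
BDP in bits = 10000000
BDP in bytes = 10000000 / 8 = 1250000

1250000


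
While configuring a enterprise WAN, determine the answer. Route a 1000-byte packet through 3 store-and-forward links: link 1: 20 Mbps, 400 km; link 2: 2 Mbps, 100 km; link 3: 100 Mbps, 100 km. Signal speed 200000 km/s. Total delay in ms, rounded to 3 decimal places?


Packet = 1000 bytes = 8000 bits. Store-and-forward: sum (t_trans + t_prop) per link.
Link 1: t_trans = 8000/(20*10^6) s = 0.4000 ms; t_prop = 400/200000 s = 2.0000 ms; subtotal = 2.4000 ms
Link 2: t_trans = 8000/(2*10^6) s = 4.0000 ms; t_prop = 100/200000 s = 0.5000 ms; subtotal = 4.5000 ms
Link 3: t_trans = 8000/(100*10^6) s = 0.0800 ms; t_prop = 100/200000 s = 0.5000 ms; subtotal = 0.5800 ms
End-to-end = 2.4000 + 4.5000 + 0.5800 = 7.4800 ms -> 7.480 ms (3 dp)

7.480


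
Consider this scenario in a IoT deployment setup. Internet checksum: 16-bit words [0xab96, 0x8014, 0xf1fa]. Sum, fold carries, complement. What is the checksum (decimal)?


Given words: [0xab96, 0x8014, 0xf1fa]
Step 1: Sum all words
Raw sum = 43926 + 32788 + 61946 = 138660
Step 2: Fold carry: (7588 + 2) = 7590
One's complement = ~7590 & 0xFFFF = 57945

57945


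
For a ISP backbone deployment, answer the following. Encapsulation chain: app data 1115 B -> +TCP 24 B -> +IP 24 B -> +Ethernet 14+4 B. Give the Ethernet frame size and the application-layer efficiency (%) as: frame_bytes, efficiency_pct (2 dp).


TCP segment = 1115 + 24 = 1139 B
IP packet = 1139 + 24 = 1163 B
Ethernet frame = 1163 + 14 + 4 = 1181 B
Efficiency = app / frame = 1115 / 1181 = 0.944115 = 94.4115% -> 94.41% (2 dp)

1181, 94.41


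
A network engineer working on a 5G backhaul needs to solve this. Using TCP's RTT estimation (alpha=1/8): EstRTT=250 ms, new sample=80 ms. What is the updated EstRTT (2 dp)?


Given: EstRTT = 250 ms, SampleRTT = 80 ms, alpha = 1/8
New EstRTT = (1 - alpha) * EstRTT + alpha * SampleRTT
(7/8) * 250 = 218.75
(1/8) * 80 = 10
New EstRTT = 218.75 + 10 = 228.75 ms -> 228.75 ms (2 dp)

228.75


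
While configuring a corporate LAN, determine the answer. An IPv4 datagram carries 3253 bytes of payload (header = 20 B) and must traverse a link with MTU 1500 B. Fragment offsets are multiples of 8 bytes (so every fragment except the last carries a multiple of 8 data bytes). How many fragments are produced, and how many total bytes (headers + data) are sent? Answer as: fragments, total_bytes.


Max data per non-final fragment = floor((MTU - header)/8)*8 = floor((1500 - 20)/8)*8 = floor(1480/8)*8 = 1480 B
Final fragment needs no 8-byte alignment: it can carry up to MTU - header = 1480 B
Non-final fragments needed = ceil((payload - 1480) / 1480) = ceil(1773/1480) = ceil(1.1980) = 2
Number of fragments = 2 + 1 = 3
Fragment sizes (data): 2 * 1480 B + 293 B (last, 293 <= 1480 OK)
Total bytes sent = payload + n_frags * header = 3253 + 3*20 = 3253 + 60 = 3313 B

3, 3313


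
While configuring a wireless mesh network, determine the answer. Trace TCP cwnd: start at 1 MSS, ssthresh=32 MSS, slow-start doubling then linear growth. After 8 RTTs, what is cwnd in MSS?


RTT 0: cwnd = 1 MSS (initial)
RTT 1: cwnd = 2 MSS (slow start, doubled)
RTT 2: cwnd = 4 MSS (slow start, doubled)
RTT 3: cwnd = 8 MSS (slow start, doubled)
RTT 4: cwnd = 16 MSS (slow start, doubled)
RTT 5: cwnd = 32 MSS (slow start, doubled)
RTT 6: cwnd = 33 MSS (congestion avoidance, +1)
RTT 7: cwnd = 34 MSS (congestion avoidance, +1)
RTT 8: cwnd = 35 MSS (congestion avoidance, +1)

35


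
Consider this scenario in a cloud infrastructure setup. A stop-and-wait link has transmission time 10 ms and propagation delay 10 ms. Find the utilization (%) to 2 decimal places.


Given: Ttrans = 10 ms, Tprop = 10 ms
RTT = 2 * Tprop = 2 * 10 = 20 ms
U = Ttrans / (Ttrans + RTT)
U = 10 / (10 + 20)
U = 10 / 30 = 0.333333
U% = 33.33%

33.33


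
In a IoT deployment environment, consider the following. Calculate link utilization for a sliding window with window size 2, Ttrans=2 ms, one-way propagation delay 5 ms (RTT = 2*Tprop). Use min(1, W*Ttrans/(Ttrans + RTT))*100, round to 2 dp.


Given: W = 2, Ttrans = 2 ms, RTT = 10 ms (= 2 * Tprop, Tprop = 5 ms)
Cycle time = Ttrans + RTT = 2 + 10 = 12 ms (first packet sent until its ACK returns)
W * Ttrans = 2 * 2 = 4 ms of sending per cycle
W * Ttrans / (Ttrans + RTT) = 4 / 12 = 0.333333
U = min(1, 0.333333) = 0.333333
U% = 33.33%

33.33


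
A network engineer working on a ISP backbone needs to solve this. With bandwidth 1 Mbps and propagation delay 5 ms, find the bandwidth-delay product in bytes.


Given: bandwidth = 1 Mbps, delay = 5 ms
BDP in bits = 1 * 10^6 * 5 / 1000
BDP in bits = 5000
BDP in bytes = 5000 / 8 = 625

625


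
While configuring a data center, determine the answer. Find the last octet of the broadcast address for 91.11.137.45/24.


Given: IP = 91.11.137.45, prefix = /24
Host bits = 32 - 24 = 8
Network last octet = 45 AND mask = 0
Host part size = 2^8 - 1 = 255
Broadcast last octet = 0 OR 255 = 255

255


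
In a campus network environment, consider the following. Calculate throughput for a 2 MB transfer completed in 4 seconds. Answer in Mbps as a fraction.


Given: file = 2 MB, time = 4 s
File in Mb = 2 * 8 = 16 Mb
Throughput = 16 / 4 Mbps
Throughput = 4 Mbps

4


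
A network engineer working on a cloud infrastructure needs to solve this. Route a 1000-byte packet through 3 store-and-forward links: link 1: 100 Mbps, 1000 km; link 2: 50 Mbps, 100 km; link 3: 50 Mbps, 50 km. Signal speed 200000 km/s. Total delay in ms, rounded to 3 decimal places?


Packet = 1000 bytes = 8000 bits. Store-and-forward: sum (t_trans + t_prop) per link.
Link 1: t_trans = 8000/(100*10^6) s = 0.0800 ms; t_prop = 1000/200000 s = 5.0000 ms; subtotal = 5.0800 ms
Link 2: t_trans = 8000/(50*10^6) s = 0.1600 ms; t_prop = 100/200000 s = 0.5000 ms; subtotal = 0.6600 ms
Link 3: t_trans = 8000/(50*10^6) s = 0.1600 ms; t_prop = 50/200000 s = 0.2500 ms; subtotal = 0.4100 ms
End-to-end = 5.0800 + 0.6600 + 0.4100 = 6.1500 ms -> 6.150 ms (3 dp)

6.150


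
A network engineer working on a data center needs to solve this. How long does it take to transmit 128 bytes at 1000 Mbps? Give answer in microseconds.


Given: packet = 128 bytes, bandwidth = 1000 Mbps
Packet in bits = 128 * 8 = 1024 bits
Bandwidth = 1000 * 10^6 = 1000000000 bps
Time = 1024 / 1000000000 seconds
Time in us = 1024 * 10^6 / 1000000000 = 1.024

1.024


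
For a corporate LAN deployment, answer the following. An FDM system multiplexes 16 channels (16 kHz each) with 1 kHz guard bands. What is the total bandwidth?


Given: 16 channels, 16 kHz each, guard = 1 kHz
Channel bandwidth = 16 * 16 = 256 kHz
Guard bands = 15 gaps * 1 kHz = 15 kHz
Total = 256 + 15 = 271 kHz

271


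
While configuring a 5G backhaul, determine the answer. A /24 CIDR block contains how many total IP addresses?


Given: CIDR prefix /24
Host bits = 32 - 24 = 8
Total addresses = 2^8 = 256

256


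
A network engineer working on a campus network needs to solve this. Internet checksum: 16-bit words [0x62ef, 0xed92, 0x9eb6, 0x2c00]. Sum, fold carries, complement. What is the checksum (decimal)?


Given words: [0x62ef, 0xed92, 0x9eb6, 0x2c00]
Step 1: Sum all words
Raw sum = 25327 + 60818 + 40630 + 11264 = 138039
Step 2: Fold carry: (6967 + 2) = 6969
One's complement = ~6969 & 0xFFFF = 58566

58566


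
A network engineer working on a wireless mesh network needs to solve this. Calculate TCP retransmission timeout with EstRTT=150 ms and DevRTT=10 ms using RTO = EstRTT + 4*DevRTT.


Given: EstRTT = 150 ms, DevRTT = 10 ms
Timeout = EstRTT + 4 * DevRTT
4 * DevRTT = 4 * 10 = 40
Timeout = 150 + 40 = 190 ms

190


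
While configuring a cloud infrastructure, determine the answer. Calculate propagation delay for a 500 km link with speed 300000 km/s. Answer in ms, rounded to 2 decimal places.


Given: distance = 500 km, speed = 300000 km/s
Delay = distance / speed = 500 / 300000 seconds
Delay in ms = 500 * 1000 / 300000
Delay = 1.6667 ms
Rounded to 2 dp = 1.67 ms

1.67


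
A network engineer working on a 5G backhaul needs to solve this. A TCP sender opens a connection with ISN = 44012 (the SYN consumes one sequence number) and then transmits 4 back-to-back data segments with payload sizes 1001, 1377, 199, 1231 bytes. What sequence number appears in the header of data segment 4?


The SYN occupies sequence number ISN = 44012, so the first data byte is ISN + 1 = 44013.
SEQ of data segment i = (ISN + 1) + sum of payload sizes of segments 1..i-1.
Segment 1: SEQ = 44013, payload = 1001 bytes
Segment 2: SEQ = 45014, payload = 1377 bytes
Segment 3: SEQ = 46391, payload = 199 bytes
Segment 4: SEQ = 46590, payload = 1231 bytes
SEQ of segment 4 = 44013 + 1001 + 1377 + 199 = 46590

46590


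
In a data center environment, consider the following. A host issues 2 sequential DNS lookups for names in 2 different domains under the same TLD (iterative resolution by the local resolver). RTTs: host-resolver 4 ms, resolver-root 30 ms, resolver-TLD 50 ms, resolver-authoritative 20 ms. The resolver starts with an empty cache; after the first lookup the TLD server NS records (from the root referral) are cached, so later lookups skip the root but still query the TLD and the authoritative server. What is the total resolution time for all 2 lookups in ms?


Lookup 1 (cold cache): local + root + TLD + auth = 4 + 30 + 50 + 20 = 104 ms
Lookups 2..2 (TLD NS cached -> skip root; new domain -> still ask TLD and auth): local + TLD + auth = 4 + 50 + 20 = 74 ms each
Remaining 1 lookups: 1 * 74 = 74 ms
Total = 104 + 74 = 178 ms

178


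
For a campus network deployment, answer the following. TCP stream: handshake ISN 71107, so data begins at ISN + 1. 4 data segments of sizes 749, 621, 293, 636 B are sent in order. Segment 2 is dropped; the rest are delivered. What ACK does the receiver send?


SYN uses sequence number 71107; first data byte = ISN + 1 = 71108.
Segment 1: SEQ = 71108, len = 749 B, covers [71108, 71856]
Segment 2: SEQ = 71857, len = 621 B, covers [71857, 72477] [LOST]
Segment 3: SEQ = 72478, len = 293 B, covers [72478, 72770]
Segment 4: SEQ = 72771, len = 636 B, covers [72771, 73406]
In-order data received: bytes [71108, 71856] (segments 1..1).
Segment 2 missing -> gap begins at byte 71857; later segments buffered out of order.
Cumulative ACK = next expected in-order byte = 71108 + 749 = 71857

71857


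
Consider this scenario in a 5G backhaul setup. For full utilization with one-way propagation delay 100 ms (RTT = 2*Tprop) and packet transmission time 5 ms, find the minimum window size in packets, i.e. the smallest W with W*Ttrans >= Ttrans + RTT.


Given: Ttrans = 5 ms, RTT = 200 ms (= 2 * Tprop, Tprop = 100 ms)
Time until first ACK returns = Ttrans + RTT = 5 + 200 = 205 ms
Need W * Ttrans >= Ttrans + RTT  ->  W >= (Ttrans + RTT) / Ttrans
(Ttrans + RTT) / Ttrans = 205 / 5 = 41
W_min = ceil(41) = 41

41


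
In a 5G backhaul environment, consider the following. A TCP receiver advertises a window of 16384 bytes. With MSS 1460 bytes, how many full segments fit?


Given: RWND = 16384 bytes, MSS = 1460 bytes
Full segments = floor(RWND / MSS)
Full segments = floor(16384 / 1460)
Full segments = floor(11.2219) = 11

11


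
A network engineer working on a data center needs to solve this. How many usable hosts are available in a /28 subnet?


Given: subnet mask /28
Host bits = 32 - 28 = 4
Total addresses = 2^4 = 16
Usable hosts = 16 - 2 (network + broadcast) = 14

14


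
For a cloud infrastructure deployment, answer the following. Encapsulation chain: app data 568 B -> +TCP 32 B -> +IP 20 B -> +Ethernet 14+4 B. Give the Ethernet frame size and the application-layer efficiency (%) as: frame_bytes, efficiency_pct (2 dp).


TCP segment = 568 + 32 = 600 B
IP packet = 600 + 20 = 620 B
Ethernet frame = 620 + 14 + 4 = 638 B
Efficiency = app / frame = 568 / 638 = 0.890282 = 89.0282% -> 89.03% (2 dp)

638, 89.03


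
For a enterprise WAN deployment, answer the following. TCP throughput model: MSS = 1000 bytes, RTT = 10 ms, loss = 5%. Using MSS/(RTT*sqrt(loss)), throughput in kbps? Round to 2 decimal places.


Given: MSS = 1000 bytes, RTT = 10 ms, loss = 5%
RTT in seconds = 10 / 1000 = 0.01
Loss rate = 5% = 0.05
sqrt(loss) = sqrt(0.05) = 0.223606797750
Throughput (bytes/s) = 1000 / (0.01 * 0.223606797750) = 447213.5955
Throughput (kbps) = 447213.5955 * 8 / 1000 = 3577.708764 -> 3577.71 kbps (2 dp)

3577.71


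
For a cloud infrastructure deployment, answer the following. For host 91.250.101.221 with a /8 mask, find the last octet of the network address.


Given: IP = 91.250.101.221, prefix = /8
Subnet mask = 255.0.0.0
Last octet of IP: 221
Last octet of mask: 0
Network last octet = 221 AND 0 = 0

0


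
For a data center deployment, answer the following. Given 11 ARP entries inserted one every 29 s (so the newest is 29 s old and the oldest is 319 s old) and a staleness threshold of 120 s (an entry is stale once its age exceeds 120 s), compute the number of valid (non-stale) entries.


Ages are k * 319/11 s for k = 1..11 (spacing = 29.0000 s).
Entry k is valid iff k * 319/11 <= 120 iff k <= 11 * 120 / 319 = 4.1379
n_valid = floor(4.1379) = 4
(n_stale = 11 - 4 = 7)

4


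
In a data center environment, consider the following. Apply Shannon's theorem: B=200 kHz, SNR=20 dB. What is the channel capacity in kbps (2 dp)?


Given: B = 200 kHz, SNR = 20 dB
SNR linear = 10^(20/10) = 100
1 + SNR = 101
log2(101) = 6.6582114828
C = 200 * 1000 * 6.6582114828 = 1331642.2966 bps
C = 1331.642297 kbps -> 1331.64 kbps (2 dp)

1331.64


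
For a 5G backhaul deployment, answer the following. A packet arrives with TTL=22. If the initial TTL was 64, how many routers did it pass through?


Given: initial TTL = 64, received TTL = 22
Hops = initial TTL - received TTL
Hops = 64 - 22 = 42

42


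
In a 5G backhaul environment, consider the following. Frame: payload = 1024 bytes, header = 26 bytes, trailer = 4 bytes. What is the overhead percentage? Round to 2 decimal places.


Given: payload = 1024 B, header = 26 B, trailer = 4 B
Overhead bytes = header + trailer = 26 + 4 = 30
Total frame = payload + overhead = 1024 + 30 = 1054
Overhead % = 30 / 1054 * 100 = 2.8463% -> 2.85% (2 dp)

2.85


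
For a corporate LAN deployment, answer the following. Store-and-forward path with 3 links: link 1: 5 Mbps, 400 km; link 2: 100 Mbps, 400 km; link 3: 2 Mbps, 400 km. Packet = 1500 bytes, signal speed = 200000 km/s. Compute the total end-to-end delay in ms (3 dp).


Packet = 1500 bytes = 12000 bits. Store-and-forward: sum (t_trans + t_prop) per link.
Link 1: t_trans = 12000/(5*10^6) s = 2.4000 ms; t_prop = 400/200000 s = 2.0000 ms; subtotal = 4.4000 ms
Link 2: t_trans = 12000/(100*10^6) s = 0.1200 ms; t_prop = 400/200000 s = 2.0000 ms; subtotal = 2.1200 ms
Link 3: t_trans = 12000/(2*10^6) s = 6.0000 ms; t_prop = 400/200000 s = 2.0000 ms; subtotal = 8.0000 ms
End-to-end = 4.4000 + 2.1200 + 8.0000 = 14.5200 ms -> 14.520 ms (3 dp)

14.520


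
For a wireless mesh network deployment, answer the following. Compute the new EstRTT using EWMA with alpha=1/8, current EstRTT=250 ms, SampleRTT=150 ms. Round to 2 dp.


Given: EstRTT = 250 ms, SampleRTT = 150 ms, alpha = 1/8
New EstRTT = (1 - alpha) * EstRTT + alpha * SampleRTT
(7/8) * 250 = 218.75
(1/8) * 150 = 18.75
New EstRTT = 218.75 + 18.75 = 237.5 ms -> 237.50 ms (2 dp)

237.50


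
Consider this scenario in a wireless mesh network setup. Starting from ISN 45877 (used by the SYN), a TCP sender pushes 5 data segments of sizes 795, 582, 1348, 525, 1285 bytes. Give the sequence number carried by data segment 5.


The SYN occupies sequence number ISN = 45877, so the first data byte is ISN + 1 = 45878.
SEQ of data segment i = (ISN + 1) + sum of payload sizes of segments 1..i-1.
Segment 1: SEQ = 45878, payload = 795 bytes
Segment 2: SEQ = 46673, payload = 582 bytes
Segment 3: SEQ = 47255, payload = 1348 bytes
Segment 4: SEQ = 48603, payload = 525 bytes
Segment 5: SEQ = 49128, payload = 1285 bytes
SEQ of segment 5 = 45878 + 795 + 582 + 1348 + 525 = 49128

49128


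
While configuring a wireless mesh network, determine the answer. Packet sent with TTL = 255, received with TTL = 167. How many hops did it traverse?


Given: initial TTL = 255, received TTL = 167
Hops = initial TTL - received TTL
Hops = 255 - 167 = 88

88


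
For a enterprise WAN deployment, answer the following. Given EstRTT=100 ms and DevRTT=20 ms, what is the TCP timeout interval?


Given: EstRTT = 100 ms, DevRTT = 20 ms
Timeout = EstRTT + 4 * DevRTT
4 * DevRTT = 4 * 20 = 80
Timeout = 100 + 80 = 180 ms

180


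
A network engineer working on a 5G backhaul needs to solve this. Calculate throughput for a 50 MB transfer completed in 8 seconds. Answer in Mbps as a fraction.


Given: file = 50 MB, time = 8 s
File in Mb = 50 * 8 = 400 Mb
Throughput = 400 / 8 Mbps
Throughput = 50 Mbps

50


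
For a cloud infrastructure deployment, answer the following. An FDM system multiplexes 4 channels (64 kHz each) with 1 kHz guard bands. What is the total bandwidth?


Given: 4 channels, 64 kHz each, guard = 1 kHz
Channel bandwidth = 4 * 64 = 256 kHz
Guard bands = 3 gaps * 1 kHz = 3 kHz
Total = 256 + 3 = 259 kHz

259


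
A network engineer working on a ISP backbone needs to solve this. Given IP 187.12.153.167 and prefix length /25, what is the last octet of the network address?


Given: IP = 187.12.153.167, prefix = /25
Subnet mask = 255.255.255.128
Last octet of IP: 167
Last octet of mask: 128
Network last octet = 167 AND 128 = 128

128


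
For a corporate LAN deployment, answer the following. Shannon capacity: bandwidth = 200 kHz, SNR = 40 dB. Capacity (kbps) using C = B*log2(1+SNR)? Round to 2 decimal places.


Given: B = 200 kHz, SNR = 40 dB
SNR linear = 10^(40/10) = 10000
1 + SNR = 10001
log2(10001) = 13.2878566418
C = 200 * 1000 * 13.2878566418 = 2657571.3284 bps
C = 2657.571328 kbps -> 2657.57 kbps (2 dp)

2657.57


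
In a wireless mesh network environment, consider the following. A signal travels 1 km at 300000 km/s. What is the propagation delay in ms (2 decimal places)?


Given: distance = 1 km, speed = 300000 km/s
Delay = distance / speed = 1 / 300000 seconds
Delay in ms = 1 * 1000 / 300000
Delay = 0.0033 ms
Rounded to 2 dp = 0.00 ms

0.00


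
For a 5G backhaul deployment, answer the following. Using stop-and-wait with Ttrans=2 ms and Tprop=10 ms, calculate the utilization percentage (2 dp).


Given: Ttrans = 2 ms, Tprop = 10 ms
RTT = 2 * Tprop = 2 * 10 = 20 ms
U = Ttrans / (Ttrans + RTT)
U = 2 / (2 + 20)
U = 2 / 22 = 0.090909
U% = 9.09%

9.09


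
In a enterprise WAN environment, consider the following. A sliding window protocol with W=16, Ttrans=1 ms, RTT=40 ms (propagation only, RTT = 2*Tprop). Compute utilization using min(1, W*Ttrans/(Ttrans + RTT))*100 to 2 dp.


Given: W = 16, Ttrans = 1 ms, RTT = 40 ms (= 2 * Tprop, Tprop = 20 ms)
Cycle time = Ttrans + RTT = 1 + 40 = 41 ms (first packet sent until its ACK returns)
W * Ttrans = 16 * 1 = 16 ms of sending per cycle
W * Ttrans / (Ttrans + RTT) = 16 / 41 = 0.390244
U = min(1, 0.390244) = 0.390244
U% = 39.02%

39.02


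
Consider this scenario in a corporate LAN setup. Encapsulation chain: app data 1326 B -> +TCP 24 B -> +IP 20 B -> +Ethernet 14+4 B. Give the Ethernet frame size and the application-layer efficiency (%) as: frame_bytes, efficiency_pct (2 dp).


TCP segment = 1326 + 24 = 1350 B
IP packet = 1350 + 20 = 1370 B
Ethernet frame = 1370 + 14 + 4 = 1388 B
Efficiency = app / frame = 1326 / 1388 = 0.955331 = 95.5331% -> 95.53% (2 dp)

1388, 95.53


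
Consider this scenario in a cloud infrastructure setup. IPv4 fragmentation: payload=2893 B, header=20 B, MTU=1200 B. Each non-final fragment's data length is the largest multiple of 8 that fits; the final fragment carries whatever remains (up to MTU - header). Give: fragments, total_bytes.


Max data per non-final fragment = floor((MTU - header)/8)*8 = floor((1200 - 20)/8)*8 = floor(1180/8)*8 = 1176 B
Final fragment needs no 8-byte alignment: it can carry up to MTU - header = 1180 B
Non-final fragments needed = ceil((payload - 1180) / 1176) = ceil(1713/1176) = ceil(1.4566) = 2
Number of fragments = 2 + 1 = 3
Fragment sizes (data): 2 * 1176 B + 541 B (last, 541 <= 1180 OK)
Total bytes sent = payload + n_frags * header = 2893 + 3*20 = 2893 + 60 = 2953 B

3, 2953


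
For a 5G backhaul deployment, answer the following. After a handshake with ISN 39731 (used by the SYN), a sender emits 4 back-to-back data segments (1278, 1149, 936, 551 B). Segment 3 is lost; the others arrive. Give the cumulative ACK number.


SYN uses sequence number 39731; first data byte = ISN + 1 = 39732.
Segment 1: SEQ = 39732, len = 1278 B, covers [39732, 41009]
Segment 2: SEQ = 41010, len = 1149 B, covers [41010, 42158]
Segment 3: SEQ = 42159, len = 936 B, covers [42159, 43094] [LOST]
Segment 4: SEQ = 43095, len = 551 B, covers [43095, 43645]
In-order data received: bytes [39732, 42158] (segments 1..2).
Segment 3 missing -> gap begins at byte 42159; later segments buffered out of order.
Cumulative ACK = next expected in-order byte = 39732 + 1278 + 1149 = 42159

42159


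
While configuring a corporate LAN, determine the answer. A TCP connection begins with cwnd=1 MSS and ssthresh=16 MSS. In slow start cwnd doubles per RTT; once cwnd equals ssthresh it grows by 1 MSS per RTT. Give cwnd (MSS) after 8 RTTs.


RTT 0: cwnd = 1 MSS (initial)
RTT 1: cwnd = 2 MSS (slow start, doubled)
RTT 2: cwnd = 4 MSS (slow start, doubled)
RTT 3: cwnd = 8 MSS (slow start, doubled)
RTT 4: cwnd = 16 MSS (slow start, doubled)
RTT 5: cwnd = 17 MSS (congestion avoidance, +1)
RTT 6: cwnd = 18 MSS (congestion avoidance, +1)
RTT 7: cwnd = 19 MSS (congestion avoidance, +1)
RTT 8: cwnd = 20 MSS (congestion avoidance, +1)

20


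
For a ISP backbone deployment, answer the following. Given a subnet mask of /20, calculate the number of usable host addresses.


Given: subnet mask /20
Host bits = 32 - 20 = 12
Total addresses = 2^12 = 4096
Usable hosts = 4096 - 2 (network + broadcast) = 4094

4094


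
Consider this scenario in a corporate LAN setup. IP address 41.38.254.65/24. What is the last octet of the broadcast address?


Given: IP = 41.38.254.65, prefix = /24
Host bits = 32 - 24 = 8
Network last octet = 65 AND mask = 0
Host part size = 2^8 - 1 = 255
Broadcast last octet = 0 OR 255 = 255

255


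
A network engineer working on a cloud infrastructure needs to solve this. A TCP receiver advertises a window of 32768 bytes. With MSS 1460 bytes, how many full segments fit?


Given: RWND = 32768 bytes, MSS = 1460 bytes
Full segments = floor(RWND / MSS)
Full segments = floor(32768 / 1460)
Full segments = floor(22.4438) = 22

22


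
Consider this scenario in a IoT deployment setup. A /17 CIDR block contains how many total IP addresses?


Given: CIDR prefix /17
Host bits = 32 - 17 = 15
Total addresses = 2^15 = 32768

32768


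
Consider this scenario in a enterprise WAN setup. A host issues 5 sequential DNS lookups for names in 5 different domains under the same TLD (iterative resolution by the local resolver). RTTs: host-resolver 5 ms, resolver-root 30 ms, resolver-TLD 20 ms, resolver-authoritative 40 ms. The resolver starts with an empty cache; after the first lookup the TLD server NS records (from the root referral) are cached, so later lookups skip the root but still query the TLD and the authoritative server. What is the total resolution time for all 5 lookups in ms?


Lookup 1 (cold cache): local + root + TLD + auth = 5 + 30 + 20 + 40 = 95 ms
Lookups 2..5 (TLD NS cached -> skip root; new domain -> still ask TLD and auth): local + TLD + auth = 5 + 20 + 40 = 65 ms each
Remaining 4 lookups: 4 * 65 = 260 ms
Total = 95 + 260 = 355 ms

355


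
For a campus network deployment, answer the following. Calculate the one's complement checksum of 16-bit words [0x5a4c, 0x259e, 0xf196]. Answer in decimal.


Given words: [0x5a4c, 0x259e, 0xf196]
Step 1: Sum all words
Raw sum = 23116 + 9630 + 61846 = 94592
Step 2: Fold carry: (29056 + 1) = 29057
One's complement = ~29057 & 0xFFFF = 36478

36478


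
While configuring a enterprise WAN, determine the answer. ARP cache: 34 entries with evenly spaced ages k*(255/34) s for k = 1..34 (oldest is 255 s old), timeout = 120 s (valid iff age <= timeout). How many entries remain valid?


Ages are k * 255/34 s for k = 1..34 (spacing = 7.5000 s).
Entry k is valid iff k * 255/34 <= 120 iff k <= 34 * 120 / 255 = 16.0000
n_valid = floor(16.0000) = 16
(n_stale = 34 - 16 = 18)

16


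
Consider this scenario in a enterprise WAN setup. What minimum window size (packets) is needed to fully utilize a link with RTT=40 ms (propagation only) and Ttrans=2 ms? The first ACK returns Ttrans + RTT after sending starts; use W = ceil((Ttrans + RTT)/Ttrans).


Given: Ttrans = 2 ms, RTT = 40 ms (= 2 * Tprop, Tprop = 20 ms)
Time until first ACK returns = Ttrans + RTT = 2 + 40 = 42 ms
Need W * Ttrans >= Ttrans + RTT  ->  W >= (Ttrans + RTT) / Ttrans
(Ttrans + RTT) / Ttrans = 42 / 2 = 21
W_min = ceil(21) = 21

21


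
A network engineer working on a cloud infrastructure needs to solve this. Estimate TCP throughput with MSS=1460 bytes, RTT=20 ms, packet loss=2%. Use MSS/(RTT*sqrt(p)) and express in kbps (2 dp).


Given: MSS = 1460 bytes, RTT = 20 ms, loss = 2%
RTT in seconds = 20 / 1000 = 0.02
Loss rate = 2% = 0.02
sqrt(loss) = sqrt(0.02) = 0.141421356237
Throughput (bytes/s) = 1460 / (0.02 * 0.141421356237) = 516187.9503
Throughput (kbps) = 516187.9503 * 8 / 1000 = 4129.503602 -> 4129.50 kbps (2 dp)

4129.50


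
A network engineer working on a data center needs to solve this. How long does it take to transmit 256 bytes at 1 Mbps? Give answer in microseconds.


Given: packet = 256 bytes, bandwidth = 1 Mbps
Packet in bits = 256 * 8 = 2048 bits
Bandwidth = 1 * 10^6 = 1000000 bps
Time = 2048 / 1000000 seconds
Time in us = 2048 * 10^6 / 1000000 = 2048

2048


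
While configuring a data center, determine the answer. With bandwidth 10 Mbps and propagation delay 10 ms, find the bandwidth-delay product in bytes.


Given: bandwidth = 10 Mbps, delay = 10 ms
BDP in bits = 10 * 10^6 * 10 / 1000
BDP in bits = 100000
BDP in bytes = 100000 / 8 = 12500

12500


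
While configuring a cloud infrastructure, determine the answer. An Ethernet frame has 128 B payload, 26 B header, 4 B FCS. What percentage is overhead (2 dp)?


Given: payload = 128 B, header = 26 B, trailer = 4 B
Overhead bytes = header + trailer = 26 + 4 = 30
Total frame = payload + overhead = 128 + 30 = 158
Overhead % = 30 / 158 * 100 = 18.9873% -> 18.99% (2 dp)

18.99


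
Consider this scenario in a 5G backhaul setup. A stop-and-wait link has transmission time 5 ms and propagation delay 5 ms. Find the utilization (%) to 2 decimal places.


Given: Ttrans = 5 ms, Tprop = 5 ms
RTT = 2 * Tprop = 2 * 5 = 10 ms
U = Ttrans / (Ttrans + RTT)
U = 5 / (5 + 10)
U = 5 / 15 = 0.333333
U% = 33.33%

33.33


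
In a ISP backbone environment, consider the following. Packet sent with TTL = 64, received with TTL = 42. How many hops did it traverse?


Given: initial TTL = 64, received TTL = 42
Hops = initial TTL - received TTL
Hops = 64 - 42 = 22

22


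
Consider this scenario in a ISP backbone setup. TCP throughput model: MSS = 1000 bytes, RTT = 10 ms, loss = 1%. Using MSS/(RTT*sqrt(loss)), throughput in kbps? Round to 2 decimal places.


Given: MSS = 1000 bytes, RTT = 10 ms, loss = 1%
RTT in seconds = 10 / 1000 = 0.01
Loss rate = 1% = 0.01
sqrt(loss) = sqrt(0.01) = 0.1
Throughput (bytes/s) = 1000 / (0.01 * 0.1) = 1000000.0000
Throughput (kbps) = 1000000.0000 * 8 / 1000 = 8000.000000 -> 8000.00 kbps (2 dp)

8000.00


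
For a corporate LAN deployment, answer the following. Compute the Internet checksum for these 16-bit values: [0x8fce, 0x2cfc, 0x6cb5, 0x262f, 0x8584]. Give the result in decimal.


Given words: [0x8fce, 0x2cfc, 0x6cb5, 0x262f, 0x8584]
Step 1: Sum all words
Raw sum = 36814 + 11516 + 27829 + 9775 + 34180 = 120114
Step 2: Fold carry: (54578 + 1) = 54579
One's complement = ~54579 & 0xFFFF = 10956

10956


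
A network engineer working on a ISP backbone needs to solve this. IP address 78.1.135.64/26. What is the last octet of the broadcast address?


Given: IP = 78.1.135.64, prefix = /26
Host bits = 32 - 26 = 6
Network last octet = 64 AND mask = 64
Host part size = 2^6 - 1 = 63
Broadcast last octet = 64 OR 63 = 127

127


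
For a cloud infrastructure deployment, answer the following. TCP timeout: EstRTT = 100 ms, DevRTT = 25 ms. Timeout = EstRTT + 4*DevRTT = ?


Given: EstRTT = 100 ms, DevRTT = 25 ms
Timeout = EstRTT + 4 * DevRTT
4 * DevRTT = 4 * 25 = 100
Timeout = 100 + 100 = 200 ms

200


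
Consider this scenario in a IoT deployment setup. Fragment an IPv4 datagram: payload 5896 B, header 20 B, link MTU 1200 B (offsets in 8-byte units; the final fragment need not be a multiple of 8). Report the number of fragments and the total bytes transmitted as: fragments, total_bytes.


Max data per non-final fragment = floor((MTU - header)/8)*8 = floor((1200 - 20)/8)*8 = floor(1180/8)*8 = 1176 B
Final fragment needs no 8-byte alignment: it can carry up to MTU - header = 1180 B
Non-final fragments needed = ceil((payload - 1180) / 1176) = ceil(4716/1176) = ceil(4.0102) = 5
Number of fragments = 5 + 1 = 6
Fragment sizes (data): 5 * 1176 B + 16 B (last, 16 <= 1180 OK)
Total bytes sent = payload + n_frags * header = 5896 + 6*20 = 5896 + 120 = 6016 B

6, 6016


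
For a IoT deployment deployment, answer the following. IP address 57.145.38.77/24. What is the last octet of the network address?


Given: IP = 57.145.38.77, prefix = /24
Subnet mask = 255.255.255.0
Last octet of IP: 77
Last octet of mask: 0
Network last octet = 77 AND 0 = 0

0


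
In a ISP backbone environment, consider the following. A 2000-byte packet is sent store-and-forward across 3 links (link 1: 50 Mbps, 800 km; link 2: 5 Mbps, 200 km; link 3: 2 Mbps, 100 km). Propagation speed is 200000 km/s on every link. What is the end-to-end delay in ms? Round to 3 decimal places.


Packet = 2000 bytes = 16000 bits. Store-and-forward: sum (t_trans + t_prop) per link.
Link 1: t_trans = 16000/(50*10^6) s = 0.3200 ms; t_prop = 800/200000 s = 4.0000 ms; subtotal = 4.3200 ms
Link 2: t_trans = 16000/(5*10^6) s = 3.2000 ms; t_prop = 200/200000 s = 1.0000 ms; subtotal = 4.2000 ms
Link 3: t_trans = 16000/(2*10^6) s = 8.0000 ms; t_prop = 100/200000 s = 0.5000 ms; subtotal = 8.5000 ms
End-to-end = 4.3200 + 4.2000 + 8.5000 = 17.0200 ms -> 17.020 ms (3 dp)

17.020


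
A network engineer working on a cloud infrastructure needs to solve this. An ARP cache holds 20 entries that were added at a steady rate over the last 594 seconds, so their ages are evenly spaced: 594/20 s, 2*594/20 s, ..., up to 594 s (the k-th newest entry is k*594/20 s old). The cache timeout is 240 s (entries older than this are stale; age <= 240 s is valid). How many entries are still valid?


Ages are k * 594/20 s for k = 1..20 (spacing = 29.7000 s).
Entry k is valid iff k * 594/20 <= 240 iff k <= 20 * 240 / 594 = 8.0808
n_valid = floor(8.0808) = 8
(n_stale = 20 - 8 = 12)

8


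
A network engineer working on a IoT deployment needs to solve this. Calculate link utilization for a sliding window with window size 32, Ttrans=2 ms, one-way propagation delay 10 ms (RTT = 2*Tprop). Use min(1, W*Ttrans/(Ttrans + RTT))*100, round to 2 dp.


Given: W = 32, Ttrans = 2 ms, RTT = 20 ms (= 2 * Tprop, Tprop = 10 ms)
Cycle time = Ttrans + RTT = 2 + 20 = 22 ms (first packet sent until its ACK returns)
W * Ttrans = 32 * 2 = 64 ms of sending per cycle
W * Ttrans / (Ttrans + RTT) = 64 / 22 = 2.909091
U = min(1, 2.909091) = 1.000000
U% = 100.00%

100.00


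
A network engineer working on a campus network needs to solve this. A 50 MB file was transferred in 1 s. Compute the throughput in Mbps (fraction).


Given: file = 50 MB, time = 1 s
File in Mb = 50 * 8 = 400 Mb
Throughput = 400 / 1 Mbps
Throughput = 400 Mbps

400


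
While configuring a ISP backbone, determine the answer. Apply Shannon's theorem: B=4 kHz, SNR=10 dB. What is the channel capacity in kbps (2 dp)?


Given: B = 4 kHz, SNR = 10 dB
SNR linear = 10^(10/10) = 10
1 + SNR = 11
log2(11) = 3.4594316186
C = 4 * 1000 * 3.4594316186 = 13837.7265 bps
C = 13.837726 kbps -> 13.84 kbps (2 dp)

13.84


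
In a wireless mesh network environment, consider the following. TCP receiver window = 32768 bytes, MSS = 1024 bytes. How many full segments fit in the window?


Given: RWND = 32768 bytes, MSS = 1024 bytes
Full segments = floor(RWND / MSS)
Full segments = floor(32768 / 1024)
Full segments = floor(32.0) = 32

32


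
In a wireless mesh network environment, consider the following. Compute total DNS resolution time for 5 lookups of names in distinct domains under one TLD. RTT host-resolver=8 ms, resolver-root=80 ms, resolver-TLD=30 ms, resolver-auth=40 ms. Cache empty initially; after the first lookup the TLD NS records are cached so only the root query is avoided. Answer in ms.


Lookup 1 (cold cache): local + root + TLD + auth = 8 + 80 + 30 + 40 = 158 ms
Lookups 2..5 (TLD NS cached -> skip root; new domain -> still ask TLD and auth): local + TLD + auth = 8 + 30 + 40 = 78 ms each
Remaining 4 lookups: 4 * 78 = 312 ms
Total = 158 + 312 = 470 ms

470


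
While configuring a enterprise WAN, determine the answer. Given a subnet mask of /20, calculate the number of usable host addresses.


Given: subnet mask /20
Host bits = 32 - 20 = 12
Total addresses = 2^12 = 4096
Usable hosts = 4096 - 2 (network + broadcast) = 4094

4094


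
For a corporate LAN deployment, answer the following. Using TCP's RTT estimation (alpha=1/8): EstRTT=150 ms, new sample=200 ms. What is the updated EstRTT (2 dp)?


Given: EstRTT = 150 ms, SampleRTT = 200 ms, alpha = 1/8
New EstRTT = (1 - alpha) * EstRTT + alpha * SampleRTT
(7/8) * 150 = 131.25
(1/8) * 200 = 25
New EstRTT = 131.25 + 25 = 156.25 ms -> 156.25 ms (2 dp)

156.25


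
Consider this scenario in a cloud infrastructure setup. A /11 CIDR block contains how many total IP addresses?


Given: CIDR prefix /11
Host bits = 32 - 11 = 21
Total addresses = 2^21 = 2097152

2097152


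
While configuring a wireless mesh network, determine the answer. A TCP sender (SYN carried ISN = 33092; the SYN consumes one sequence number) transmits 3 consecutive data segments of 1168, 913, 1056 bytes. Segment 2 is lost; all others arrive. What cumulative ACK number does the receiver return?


SYN uses sequence number 33092; first data byte = ISN + 1 = 33093.
Segment 1: SEQ = 33093, len = 1168 B, covers [33093, 34260]
Segment 2: SEQ = 34261, len = 913 B, covers [34261, 35173] [LOST]
Segment 3: SEQ = 35174, len = 1056 B, covers [35174, 36229]
In-order data received: bytes [33093, 34260] (segments 1..1).
Segment 2 missing -> gap begins at byte 34261; later segments buffered out of order.
Cumulative ACK = next expected in-order byte = 33093 + 1168 = 34261

34261
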